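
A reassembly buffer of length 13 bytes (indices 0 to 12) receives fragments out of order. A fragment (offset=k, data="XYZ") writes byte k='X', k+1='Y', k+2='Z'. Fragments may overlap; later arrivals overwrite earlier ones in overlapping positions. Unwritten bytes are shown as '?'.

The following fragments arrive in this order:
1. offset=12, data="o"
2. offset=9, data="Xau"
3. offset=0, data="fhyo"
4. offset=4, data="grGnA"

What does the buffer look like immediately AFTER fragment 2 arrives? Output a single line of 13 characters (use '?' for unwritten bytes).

Fragment 1: offset=12 data="o" -> buffer=????????????o
Fragment 2: offset=9 data="Xau" -> buffer=?????????Xauo

Answer: ?????????Xauo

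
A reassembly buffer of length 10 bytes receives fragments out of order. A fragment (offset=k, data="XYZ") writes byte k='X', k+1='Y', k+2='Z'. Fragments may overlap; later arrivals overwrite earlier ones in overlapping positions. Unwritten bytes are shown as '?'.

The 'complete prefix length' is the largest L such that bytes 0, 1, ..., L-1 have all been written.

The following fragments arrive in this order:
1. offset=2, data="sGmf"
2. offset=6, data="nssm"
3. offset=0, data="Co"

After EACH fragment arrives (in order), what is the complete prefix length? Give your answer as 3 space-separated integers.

Answer: 0 0 10

Derivation:
Fragment 1: offset=2 data="sGmf" -> buffer=??sGmf???? -> prefix_len=0
Fragment 2: offset=6 data="nssm" -> buffer=??sGmfnssm -> prefix_len=0
Fragment 3: offset=0 data="Co" -> buffer=CosGmfnssm -> prefix_len=10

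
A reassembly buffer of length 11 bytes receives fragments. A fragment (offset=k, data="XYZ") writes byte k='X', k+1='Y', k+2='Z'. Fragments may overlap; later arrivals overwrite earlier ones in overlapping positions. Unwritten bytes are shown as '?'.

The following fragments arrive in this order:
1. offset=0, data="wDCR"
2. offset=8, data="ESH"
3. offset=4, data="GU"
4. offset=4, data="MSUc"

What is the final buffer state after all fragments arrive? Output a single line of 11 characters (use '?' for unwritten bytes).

Answer: wDCRMSUcESH

Derivation:
Fragment 1: offset=0 data="wDCR" -> buffer=wDCR???????
Fragment 2: offset=8 data="ESH" -> buffer=wDCR????ESH
Fragment 3: offset=4 data="GU" -> buffer=wDCRGU??ESH
Fragment 4: offset=4 data="MSUc" -> buffer=wDCRMSUcESH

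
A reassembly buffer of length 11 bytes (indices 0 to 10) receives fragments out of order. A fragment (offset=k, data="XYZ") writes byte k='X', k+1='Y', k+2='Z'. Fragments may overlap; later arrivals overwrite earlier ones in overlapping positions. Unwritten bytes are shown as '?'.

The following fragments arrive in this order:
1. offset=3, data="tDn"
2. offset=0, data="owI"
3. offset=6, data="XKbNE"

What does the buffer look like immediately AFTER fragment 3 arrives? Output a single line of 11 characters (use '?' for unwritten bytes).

Fragment 1: offset=3 data="tDn" -> buffer=???tDn?????
Fragment 2: offset=0 data="owI" -> buffer=owItDn?????
Fragment 3: offset=6 data="XKbNE" -> buffer=owItDnXKbNE

Answer: owItDnXKbNE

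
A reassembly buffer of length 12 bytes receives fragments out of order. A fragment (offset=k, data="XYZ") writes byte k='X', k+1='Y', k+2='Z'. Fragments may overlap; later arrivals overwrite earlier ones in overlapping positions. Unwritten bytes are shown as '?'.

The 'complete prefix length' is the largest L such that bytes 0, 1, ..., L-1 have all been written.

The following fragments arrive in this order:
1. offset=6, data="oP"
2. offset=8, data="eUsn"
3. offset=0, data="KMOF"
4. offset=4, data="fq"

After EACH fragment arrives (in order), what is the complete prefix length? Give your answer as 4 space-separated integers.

Answer: 0 0 4 12

Derivation:
Fragment 1: offset=6 data="oP" -> buffer=??????oP???? -> prefix_len=0
Fragment 2: offset=8 data="eUsn" -> buffer=??????oPeUsn -> prefix_len=0
Fragment 3: offset=0 data="KMOF" -> buffer=KMOF??oPeUsn -> prefix_len=4
Fragment 4: offset=4 data="fq" -> buffer=KMOFfqoPeUsn -> prefix_len=12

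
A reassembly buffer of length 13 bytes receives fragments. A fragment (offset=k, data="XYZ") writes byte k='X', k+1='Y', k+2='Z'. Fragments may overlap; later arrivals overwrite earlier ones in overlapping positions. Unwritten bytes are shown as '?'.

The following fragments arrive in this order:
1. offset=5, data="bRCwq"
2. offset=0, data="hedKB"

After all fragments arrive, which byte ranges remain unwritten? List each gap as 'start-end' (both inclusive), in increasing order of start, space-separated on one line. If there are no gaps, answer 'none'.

Answer: 10-12

Derivation:
Fragment 1: offset=5 len=5
Fragment 2: offset=0 len=5
Gaps: 10-12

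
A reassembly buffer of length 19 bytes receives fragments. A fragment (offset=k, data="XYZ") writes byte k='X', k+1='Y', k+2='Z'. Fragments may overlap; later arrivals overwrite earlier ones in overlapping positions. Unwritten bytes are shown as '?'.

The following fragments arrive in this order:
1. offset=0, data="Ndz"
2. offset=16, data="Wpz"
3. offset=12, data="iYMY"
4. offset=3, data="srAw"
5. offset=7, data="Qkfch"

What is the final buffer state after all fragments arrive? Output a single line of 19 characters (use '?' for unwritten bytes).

Answer: NdzsrAwQkfchiYMYWpz

Derivation:
Fragment 1: offset=0 data="Ndz" -> buffer=Ndz????????????????
Fragment 2: offset=16 data="Wpz" -> buffer=Ndz?????????????Wpz
Fragment 3: offset=12 data="iYMY" -> buffer=Ndz?????????iYMYWpz
Fragment 4: offset=3 data="srAw" -> buffer=NdzsrAw?????iYMYWpz
Fragment 5: offset=7 data="Qkfch" -> buffer=NdzsrAwQkfchiYMYWpz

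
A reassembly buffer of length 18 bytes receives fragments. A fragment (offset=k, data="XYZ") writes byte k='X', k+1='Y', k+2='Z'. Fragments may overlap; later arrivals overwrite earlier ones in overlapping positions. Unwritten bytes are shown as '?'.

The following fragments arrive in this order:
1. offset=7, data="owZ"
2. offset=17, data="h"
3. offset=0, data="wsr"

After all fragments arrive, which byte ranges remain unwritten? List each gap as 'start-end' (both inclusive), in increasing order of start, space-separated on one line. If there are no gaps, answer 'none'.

Fragment 1: offset=7 len=3
Fragment 2: offset=17 len=1
Fragment 3: offset=0 len=3
Gaps: 3-6 10-16

Answer: 3-6 10-16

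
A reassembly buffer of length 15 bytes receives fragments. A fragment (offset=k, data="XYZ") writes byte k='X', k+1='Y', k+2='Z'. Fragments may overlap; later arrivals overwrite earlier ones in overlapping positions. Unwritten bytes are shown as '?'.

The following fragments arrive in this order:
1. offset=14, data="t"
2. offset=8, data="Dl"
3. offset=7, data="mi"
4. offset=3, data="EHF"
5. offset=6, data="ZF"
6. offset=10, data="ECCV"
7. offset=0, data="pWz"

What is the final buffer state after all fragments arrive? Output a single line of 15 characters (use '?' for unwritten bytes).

Answer: pWzEHFZFilECCVt

Derivation:
Fragment 1: offset=14 data="t" -> buffer=??????????????t
Fragment 2: offset=8 data="Dl" -> buffer=????????Dl????t
Fragment 3: offset=7 data="mi" -> buffer=???????mil????t
Fragment 4: offset=3 data="EHF" -> buffer=???EHF?mil????t
Fragment 5: offset=6 data="ZF" -> buffer=???EHFZFil????t
Fragment 6: offset=10 data="ECCV" -> buffer=???EHFZFilECCVt
Fragment 7: offset=0 data="pWz" -> buffer=pWzEHFZFilECCVt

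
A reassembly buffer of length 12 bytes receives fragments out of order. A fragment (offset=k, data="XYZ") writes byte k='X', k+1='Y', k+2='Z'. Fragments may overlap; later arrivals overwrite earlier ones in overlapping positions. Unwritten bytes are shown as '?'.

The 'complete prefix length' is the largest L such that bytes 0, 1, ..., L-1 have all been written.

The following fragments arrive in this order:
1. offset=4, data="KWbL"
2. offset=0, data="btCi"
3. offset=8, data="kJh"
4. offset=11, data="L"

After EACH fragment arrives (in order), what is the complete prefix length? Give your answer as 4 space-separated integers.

Fragment 1: offset=4 data="KWbL" -> buffer=????KWbL???? -> prefix_len=0
Fragment 2: offset=0 data="btCi" -> buffer=btCiKWbL???? -> prefix_len=8
Fragment 3: offset=8 data="kJh" -> buffer=btCiKWbLkJh? -> prefix_len=11
Fragment 4: offset=11 data="L" -> buffer=btCiKWbLkJhL -> prefix_len=12

Answer: 0 8 11 12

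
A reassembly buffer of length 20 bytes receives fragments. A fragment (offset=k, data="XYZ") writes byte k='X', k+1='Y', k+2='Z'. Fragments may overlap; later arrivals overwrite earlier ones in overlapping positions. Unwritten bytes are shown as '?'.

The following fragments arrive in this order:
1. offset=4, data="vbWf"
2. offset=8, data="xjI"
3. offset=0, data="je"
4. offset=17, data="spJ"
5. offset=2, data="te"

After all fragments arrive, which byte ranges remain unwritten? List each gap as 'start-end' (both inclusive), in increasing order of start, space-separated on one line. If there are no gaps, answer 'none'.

Fragment 1: offset=4 len=4
Fragment 2: offset=8 len=3
Fragment 3: offset=0 len=2
Fragment 4: offset=17 len=3
Fragment 5: offset=2 len=2
Gaps: 11-16

Answer: 11-16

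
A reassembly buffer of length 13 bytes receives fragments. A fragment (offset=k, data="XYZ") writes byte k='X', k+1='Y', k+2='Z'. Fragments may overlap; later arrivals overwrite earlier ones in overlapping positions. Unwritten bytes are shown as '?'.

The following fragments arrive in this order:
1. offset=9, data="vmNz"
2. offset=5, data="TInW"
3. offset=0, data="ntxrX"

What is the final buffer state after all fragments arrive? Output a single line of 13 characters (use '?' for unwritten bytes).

Answer: ntxrXTInWvmNz

Derivation:
Fragment 1: offset=9 data="vmNz" -> buffer=?????????vmNz
Fragment 2: offset=5 data="TInW" -> buffer=?????TInWvmNz
Fragment 3: offset=0 data="ntxrX" -> buffer=ntxrXTInWvmNz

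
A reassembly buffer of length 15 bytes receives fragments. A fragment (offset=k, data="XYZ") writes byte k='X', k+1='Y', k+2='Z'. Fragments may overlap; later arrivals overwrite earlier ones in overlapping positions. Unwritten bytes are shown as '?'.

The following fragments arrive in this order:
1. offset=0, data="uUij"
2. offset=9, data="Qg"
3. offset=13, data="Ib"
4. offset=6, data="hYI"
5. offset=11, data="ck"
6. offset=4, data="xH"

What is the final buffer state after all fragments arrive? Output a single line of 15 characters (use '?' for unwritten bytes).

Answer: uUijxHhYIQgckIb

Derivation:
Fragment 1: offset=0 data="uUij" -> buffer=uUij???????????
Fragment 2: offset=9 data="Qg" -> buffer=uUij?????Qg????
Fragment 3: offset=13 data="Ib" -> buffer=uUij?????Qg??Ib
Fragment 4: offset=6 data="hYI" -> buffer=uUij??hYIQg??Ib
Fragment 5: offset=11 data="ck" -> buffer=uUij??hYIQgckIb
Fragment 6: offset=4 data="xH" -> buffer=uUijxHhYIQgckIb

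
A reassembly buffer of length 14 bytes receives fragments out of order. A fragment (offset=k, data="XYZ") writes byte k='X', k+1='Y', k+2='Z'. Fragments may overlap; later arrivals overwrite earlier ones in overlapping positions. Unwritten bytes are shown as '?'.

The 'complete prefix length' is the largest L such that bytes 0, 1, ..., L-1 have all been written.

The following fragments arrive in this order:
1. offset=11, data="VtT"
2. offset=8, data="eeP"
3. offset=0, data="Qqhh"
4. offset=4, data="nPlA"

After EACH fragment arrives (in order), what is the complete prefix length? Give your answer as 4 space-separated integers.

Answer: 0 0 4 14

Derivation:
Fragment 1: offset=11 data="VtT" -> buffer=???????????VtT -> prefix_len=0
Fragment 2: offset=8 data="eeP" -> buffer=????????eePVtT -> prefix_len=0
Fragment 3: offset=0 data="Qqhh" -> buffer=Qqhh????eePVtT -> prefix_len=4
Fragment 4: offset=4 data="nPlA" -> buffer=QqhhnPlAeePVtT -> prefix_len=14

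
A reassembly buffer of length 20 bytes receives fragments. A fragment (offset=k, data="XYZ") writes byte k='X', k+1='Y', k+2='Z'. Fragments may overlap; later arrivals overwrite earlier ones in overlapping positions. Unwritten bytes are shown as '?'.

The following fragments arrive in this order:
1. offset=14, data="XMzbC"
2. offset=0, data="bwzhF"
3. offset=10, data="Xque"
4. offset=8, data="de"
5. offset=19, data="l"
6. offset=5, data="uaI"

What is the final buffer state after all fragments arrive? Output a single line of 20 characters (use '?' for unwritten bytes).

Fragment 1: offset=14 data="XMzbC" -> buffer=??????????????XMzbC?
Fragment 2: offset=0 data="bwzhF" -> buffer=bwzhF?????????XMzbC?
Fragment 3: offset=10 data="Xque" -> buffer=bwzhF?????XqueXMzbC?
Fragment 4: offset=8 data="de" -> buffer=bwzhF???deXqueXMzbC?
Fragment 5: offset=19 data="l" -> buffer=bwzhF???deXqueXMzbCl
Fragment 6: offset=5 data="uaI" -> buffer=bwzhFuaIdeXqueXMzbCl

Answer: bwzhFuaIdeXqueXMzbCl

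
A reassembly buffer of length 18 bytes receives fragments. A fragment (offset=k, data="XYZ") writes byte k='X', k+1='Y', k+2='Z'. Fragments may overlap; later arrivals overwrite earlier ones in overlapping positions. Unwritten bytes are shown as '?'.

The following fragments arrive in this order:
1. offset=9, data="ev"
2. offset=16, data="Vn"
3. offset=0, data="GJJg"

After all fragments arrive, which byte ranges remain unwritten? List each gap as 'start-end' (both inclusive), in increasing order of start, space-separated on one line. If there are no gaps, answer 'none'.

Answer: 4-8 11-15

Derivation:
Fragment 1: offset=9 len=2
Fragment 2: offset=16 len=2
Fragment 3: offset=0 len=4
Gaps: 4-8 11-15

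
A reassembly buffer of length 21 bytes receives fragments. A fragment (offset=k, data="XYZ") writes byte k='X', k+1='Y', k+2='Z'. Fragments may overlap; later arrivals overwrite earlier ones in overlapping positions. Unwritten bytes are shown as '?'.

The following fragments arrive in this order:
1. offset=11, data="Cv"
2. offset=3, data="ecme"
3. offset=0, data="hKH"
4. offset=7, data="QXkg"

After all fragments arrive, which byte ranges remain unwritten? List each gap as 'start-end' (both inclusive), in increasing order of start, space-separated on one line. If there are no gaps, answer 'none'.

Answer: 13-20

Derivation:
Fragment 1: offset=11 len=2
Fragment 2: offset=3 len=4
Fragment 3: offset=0 len=3
Fragment 4: offset=7 len=4
Gaps: 13-20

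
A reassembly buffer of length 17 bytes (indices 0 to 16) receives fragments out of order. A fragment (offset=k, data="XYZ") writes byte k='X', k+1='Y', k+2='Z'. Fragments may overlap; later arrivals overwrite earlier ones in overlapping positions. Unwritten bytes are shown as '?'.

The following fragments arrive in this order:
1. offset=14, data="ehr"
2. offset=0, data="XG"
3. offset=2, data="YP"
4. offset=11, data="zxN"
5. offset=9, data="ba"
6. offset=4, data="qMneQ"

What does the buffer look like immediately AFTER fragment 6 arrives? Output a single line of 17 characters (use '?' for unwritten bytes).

Fragment 1: offset=14 data="ehr" -> buffer=??????????????ehr
Fragment 2: offset=0 data="XG" -> buffer=XG????????????ehr
Fragment 3: offset=2 data="YP" -> buffer=XGYP??????????ehr
Fragment 4: offset=11 data="zxN" -> buffer=XGYP???????zxNehr
Fragment 5: offset=9 data="ba" -> buffer=XGYP?????bazxNehr
Fragment 6: offset=4 data="qMneQ" -> buffer=XGYPqMneQbazxNehr

Answer: XGYPqMneQbazxNehr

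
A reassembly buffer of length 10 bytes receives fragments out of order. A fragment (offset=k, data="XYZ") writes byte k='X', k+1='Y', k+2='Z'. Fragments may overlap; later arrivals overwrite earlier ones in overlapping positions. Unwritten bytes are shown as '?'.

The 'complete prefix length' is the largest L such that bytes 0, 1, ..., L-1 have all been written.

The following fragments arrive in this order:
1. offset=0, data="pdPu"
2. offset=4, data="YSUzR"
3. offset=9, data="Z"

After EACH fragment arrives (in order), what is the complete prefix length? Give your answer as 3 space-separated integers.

Answer: 4 9 10

Derivation:
Fragment 1: offset=0 data="pdPu" -> buffer=pdPu?????? -> prefix_len=4
Fragment 2: offset=4 data="YSUzR" -> buffer=pdPuYSUzR? -> prefix_len=9
Fragment 3: offset=9 data="Z" -> buffer=pdPuYSUzRZ -> prefix_len=10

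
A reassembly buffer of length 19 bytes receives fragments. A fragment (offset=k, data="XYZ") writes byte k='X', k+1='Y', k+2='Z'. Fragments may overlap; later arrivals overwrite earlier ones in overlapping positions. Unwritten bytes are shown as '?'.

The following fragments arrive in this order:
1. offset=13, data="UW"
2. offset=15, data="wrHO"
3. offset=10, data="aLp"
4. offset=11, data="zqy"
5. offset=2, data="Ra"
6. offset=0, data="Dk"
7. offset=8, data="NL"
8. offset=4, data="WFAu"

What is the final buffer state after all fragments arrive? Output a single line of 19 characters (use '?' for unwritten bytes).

Fragment 1: offset=13 data="UW" -> buffer=?????????????UW????
Fragment 2: offset=15 data="wrHO" -> buffer=?????????????UWwrHO
Fragment 3: offset=10 data="aLp" -> buffer=??????????aLpUWwrHO
Fragment 4: offset=11 data="zqy" -> buffer=??????????azqyWwrHO
Fragment 5: offset=2 data="Ra" -> buffer=??Ra??????azqyWwrHO
Fragment 6: offset=0 data="Dk" -> buffer=DkRa??????azqyWwrHO
Fragment 7: offset=8 data="NL" -> buffer=DkRa????NLazqyWwrHO
Fragment 8: offset=4 data="WFAu" -> buffer=DkRaWFAuNLazqyWwrHO

Answer: DkRaWFAuNLazqyWwrHO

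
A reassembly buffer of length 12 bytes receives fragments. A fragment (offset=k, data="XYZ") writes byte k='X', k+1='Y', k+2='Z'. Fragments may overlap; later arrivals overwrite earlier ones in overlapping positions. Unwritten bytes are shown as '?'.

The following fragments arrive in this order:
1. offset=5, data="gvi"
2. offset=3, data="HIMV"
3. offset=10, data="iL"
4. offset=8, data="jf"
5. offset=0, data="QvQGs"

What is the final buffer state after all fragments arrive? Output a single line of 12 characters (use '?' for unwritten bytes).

Fragment 1: offset=5 data="gvi" -> buffer=?????gvi????
Fragment 2: offset=3 data="HIMV" -> buffer=???HIMVi????
Fragment 3: offset=10 data="iL" -> buffer=???HIMVi??iL
Fragment 4: offset=8 data="jf" -> buffer=???HIMVijfiL
Fragment 5: offset=0 data="QvQGs" -> buffer=QvQGsMVijfiL

Answer: QvQGsMVijfiL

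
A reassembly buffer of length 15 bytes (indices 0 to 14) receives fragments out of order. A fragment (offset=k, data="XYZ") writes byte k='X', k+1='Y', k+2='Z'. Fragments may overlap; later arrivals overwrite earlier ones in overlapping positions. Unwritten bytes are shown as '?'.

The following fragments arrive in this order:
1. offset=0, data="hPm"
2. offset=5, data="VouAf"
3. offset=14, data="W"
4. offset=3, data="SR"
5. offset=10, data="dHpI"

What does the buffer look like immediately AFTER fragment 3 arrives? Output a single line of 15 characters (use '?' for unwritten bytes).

Fragment 1: offset=0 data="hPm" -> buffer=hPm????????????
Fragment 2: offset=5 data="VouAf" -> buffer=hPm??VouAf?????
Fragment 3: offset=14 data="W" -> buffer=hPm??VouAf????W

Answer: hPm??VouAf????W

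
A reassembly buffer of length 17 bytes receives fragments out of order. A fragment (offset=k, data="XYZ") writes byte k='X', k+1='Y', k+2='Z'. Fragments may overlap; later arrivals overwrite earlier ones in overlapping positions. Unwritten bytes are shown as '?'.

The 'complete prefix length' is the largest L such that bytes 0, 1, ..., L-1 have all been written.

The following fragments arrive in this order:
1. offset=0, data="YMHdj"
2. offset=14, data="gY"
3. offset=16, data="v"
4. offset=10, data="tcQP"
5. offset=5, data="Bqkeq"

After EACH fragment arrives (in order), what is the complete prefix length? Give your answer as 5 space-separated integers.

Fragment 1: offset=0 data="YMHdj" -> buffer=YMHdj???????????? -> prefix_len=5
Fragment 2: offset=14 data="gY" -> buffer=YMHdj?????????gY? -> prefix_len=5
Fragment 3: offset=16 data="v" -> buffer=YMHdj?????????gYv -> prefix_len=5
Fragment 4: offset=10 data="tcQP" -> buffer=YMHdj?????tcQPgYv -> prefix_len=5
Fragment 5: offset=5 data="Bqkeq" -> buffer=YMHdjBqkeqtcQPgYv -> prefix_len=17

Answer: 5 5 5 5 17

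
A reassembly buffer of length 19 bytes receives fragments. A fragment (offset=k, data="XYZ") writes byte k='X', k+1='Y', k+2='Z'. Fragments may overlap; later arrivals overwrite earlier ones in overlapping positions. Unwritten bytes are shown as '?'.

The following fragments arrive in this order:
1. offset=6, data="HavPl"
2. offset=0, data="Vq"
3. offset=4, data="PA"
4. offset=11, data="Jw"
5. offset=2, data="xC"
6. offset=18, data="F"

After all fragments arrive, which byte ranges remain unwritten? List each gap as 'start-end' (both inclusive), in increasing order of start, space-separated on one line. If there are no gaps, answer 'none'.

Fragment 1: offset=6 len=5
Fragment 2: offset=0 len=2
Fragment 3: offset=4 len=2
Fragment 4: offset=11 len=2
Fragment 5: offset=2 len=2
Fragment 6: offset=18 len=1
Gaps: 13-17

Answer: 13-17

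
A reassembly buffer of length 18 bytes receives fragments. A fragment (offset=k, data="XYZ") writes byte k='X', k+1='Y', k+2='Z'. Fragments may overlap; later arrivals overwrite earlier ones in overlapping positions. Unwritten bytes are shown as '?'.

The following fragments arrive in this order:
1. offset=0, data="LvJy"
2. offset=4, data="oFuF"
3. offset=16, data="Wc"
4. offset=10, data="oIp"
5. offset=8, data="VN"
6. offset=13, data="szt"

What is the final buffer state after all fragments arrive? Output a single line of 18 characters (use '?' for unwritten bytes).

Answer: LvJyoFuFVNoIpsztWc

Derivation:
Fragment 1: offset=0 data="LvJy" -> buffer=LvJy??????????????
Fragment 2: offset=4 data="oFuF" -> buffer=LvJyoFuF??????????
Fragment 3: offset=16 data="Wc" -> buffer=LvJyoFuF????????Wc
Fragment 4: offset=10 data="oIp" -> buffer=LvJyoFuF??oIp???Wc
Fragment 5: offset=8 data="VN" -> buffer=LvJyoFuFVNoIp???Wc
Fragment 6: offset=13 data="szt" -> buffer=LvJyoFuFVNoIpsztWc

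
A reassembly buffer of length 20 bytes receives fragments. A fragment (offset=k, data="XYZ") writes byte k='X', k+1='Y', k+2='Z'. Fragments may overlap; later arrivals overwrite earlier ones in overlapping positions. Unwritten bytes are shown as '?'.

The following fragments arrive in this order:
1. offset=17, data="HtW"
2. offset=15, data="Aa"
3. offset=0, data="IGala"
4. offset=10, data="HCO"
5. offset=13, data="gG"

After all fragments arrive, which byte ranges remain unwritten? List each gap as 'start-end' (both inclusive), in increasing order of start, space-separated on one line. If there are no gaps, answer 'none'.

Answer: 5-9

Derivation:
Fragment 1: offset=17 len=3
Fragment 2: offset=15 len=2
Fragment 3: offset=0 len=5
Fragment 4: offset=10 len=3
Fragment 5: offset=13 len=2
Gaps: 5-9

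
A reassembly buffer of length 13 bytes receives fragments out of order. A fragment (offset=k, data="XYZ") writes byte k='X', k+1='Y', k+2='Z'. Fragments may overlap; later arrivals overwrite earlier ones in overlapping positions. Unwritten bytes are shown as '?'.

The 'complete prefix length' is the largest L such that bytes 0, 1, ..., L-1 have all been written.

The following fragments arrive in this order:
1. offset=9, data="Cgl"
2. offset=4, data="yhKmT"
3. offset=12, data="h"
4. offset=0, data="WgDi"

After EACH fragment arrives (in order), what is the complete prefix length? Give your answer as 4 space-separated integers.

Answer: 0 0 0 13

Derivation:
Fragment 1: offset=9 data="Cgl" -> buffer=?????????Cgl? -> prefix_len=0
Fragment 2: offset=4 data="yhKmT" -> buffer=????yhKmTCgl? -> prefix_len=0
Fragment 3: offset=12 data="h" -> buffer=????yhKmTCglh -> prefix_len=0
Fragment 4: offset=0 data="WgDi" -> buffer=WgDiyhKmTCglh -> prefix_len=13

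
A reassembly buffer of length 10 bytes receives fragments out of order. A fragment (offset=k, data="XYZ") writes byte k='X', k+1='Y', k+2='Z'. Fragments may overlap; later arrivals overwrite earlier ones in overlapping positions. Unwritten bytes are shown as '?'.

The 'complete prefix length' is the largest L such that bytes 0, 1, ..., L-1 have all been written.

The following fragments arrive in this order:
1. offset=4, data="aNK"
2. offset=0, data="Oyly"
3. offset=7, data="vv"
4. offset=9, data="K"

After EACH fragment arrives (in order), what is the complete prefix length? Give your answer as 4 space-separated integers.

Answer: 0 7 9 10

Derivation:
Fragment 1: offset=4 data="aNK" -> buffer=????aNK??? -> prefix_len=0
Fragment 2: offset=0 data="Oyly" -> buffer=OylyaNK??? -> prefix_len=7
Fragment 3: offset=7 data="vv" -> buffer=OylyaNKvv? -> prefix_len=9
Fragment 4: offset=9 data="K" -> buffer=OylyaNKvvK -> prefix_len=10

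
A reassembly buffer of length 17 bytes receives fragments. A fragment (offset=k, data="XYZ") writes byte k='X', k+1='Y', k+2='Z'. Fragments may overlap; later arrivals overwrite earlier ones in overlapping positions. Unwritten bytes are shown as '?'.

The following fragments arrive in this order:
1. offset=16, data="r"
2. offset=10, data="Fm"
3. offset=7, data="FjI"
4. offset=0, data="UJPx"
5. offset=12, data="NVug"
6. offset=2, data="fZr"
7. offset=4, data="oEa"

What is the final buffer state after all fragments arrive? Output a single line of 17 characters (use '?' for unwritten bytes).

Answer: UJfZoEaFjIFmNVugr

Derivation:
Fragment 1: offset=16 data="r" -> buffer=????????????????r
Fragment 2: offset=10 data="Fm" -> buffer=??????????Fm????r
Fragment 3: offset=7 data="FjI" -> buffer=???????FjIFm????r
Fragment 4: offset=0 data="UJPx" -> buffer=UJPx???FjIFm????r
Fragment 5: offset=12 data="NVug" -> buffer=UJPx???FjIFmNVugr
Fragment 6: offset=2 data="fZr" -> buffer=UJfZr??FjIFmNVugr
Fragment 7: offset=4 data="oEa" -> buffer=UJfZoEaFjIFmNVugr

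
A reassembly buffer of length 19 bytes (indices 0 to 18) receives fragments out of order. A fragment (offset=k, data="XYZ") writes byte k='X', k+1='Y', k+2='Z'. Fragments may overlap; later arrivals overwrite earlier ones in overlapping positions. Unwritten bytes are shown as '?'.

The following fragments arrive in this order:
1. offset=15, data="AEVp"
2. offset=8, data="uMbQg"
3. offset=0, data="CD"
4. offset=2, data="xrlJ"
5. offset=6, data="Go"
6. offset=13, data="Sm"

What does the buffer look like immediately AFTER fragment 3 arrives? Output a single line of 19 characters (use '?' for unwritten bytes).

Fragment 1: offset=15 data="AEVp" -> buffer=???????????????AEVp
Fragment 2: offset=8 data="uMbQg" -> buffer=????????uMbQg??AEVp
Fragment 3: offset=0 data="CD" -> buffer=CD??????uMbQg??AEVp

Answer: CD??????uMbQg??AEVp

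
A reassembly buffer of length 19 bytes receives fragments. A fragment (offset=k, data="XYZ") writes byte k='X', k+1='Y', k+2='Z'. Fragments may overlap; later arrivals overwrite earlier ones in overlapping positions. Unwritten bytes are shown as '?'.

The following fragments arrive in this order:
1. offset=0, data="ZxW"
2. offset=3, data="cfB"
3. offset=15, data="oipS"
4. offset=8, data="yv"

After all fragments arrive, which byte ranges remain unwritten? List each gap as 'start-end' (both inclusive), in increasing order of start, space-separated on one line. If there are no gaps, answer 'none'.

Answer: 6-7 10-14

Derivation:
Fragment 1: offset=0 len=3
Fragment 2: offset=3 len=3
Fragment 3: offset=15 len=4
Fragment 4: offset=8 len=2
Gaps: 6-7 10-14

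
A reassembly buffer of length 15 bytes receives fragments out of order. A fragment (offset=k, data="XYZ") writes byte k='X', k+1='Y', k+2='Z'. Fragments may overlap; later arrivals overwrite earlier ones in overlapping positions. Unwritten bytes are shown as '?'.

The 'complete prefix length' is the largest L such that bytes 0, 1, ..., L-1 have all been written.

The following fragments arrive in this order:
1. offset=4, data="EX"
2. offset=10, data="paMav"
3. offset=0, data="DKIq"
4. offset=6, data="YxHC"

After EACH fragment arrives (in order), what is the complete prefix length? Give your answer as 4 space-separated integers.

Fragment 1: offset=4 data="EX" -> buffer=????EX????????? -> prefix_len=0
Fragment 2: offset=10 data="paMav" -> buffer=????EX????paMav -> prefix_len=0
Fragment 3: offset=0 data="DKIq" -> buffer=DKIqEX????paMav -> prefix_len=6
Fragment 4: offset=6 data="YxHC" -> buffer=DKIqEXYxHCpaMav -> prefix_len=15

Answer: 0 0 6 15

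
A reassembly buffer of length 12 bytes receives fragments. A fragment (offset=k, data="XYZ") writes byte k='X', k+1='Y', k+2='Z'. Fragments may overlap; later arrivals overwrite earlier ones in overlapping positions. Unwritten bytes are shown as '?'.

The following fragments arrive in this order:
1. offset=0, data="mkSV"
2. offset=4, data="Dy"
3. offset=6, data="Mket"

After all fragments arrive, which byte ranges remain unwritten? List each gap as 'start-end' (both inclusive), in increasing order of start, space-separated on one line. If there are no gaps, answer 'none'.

Fragment 1: offset=0 len=4
Fragment 2: offset=4 len=2
Fragment 3: offset=6 len=4
Gaps: 10-11

Answer: 10-11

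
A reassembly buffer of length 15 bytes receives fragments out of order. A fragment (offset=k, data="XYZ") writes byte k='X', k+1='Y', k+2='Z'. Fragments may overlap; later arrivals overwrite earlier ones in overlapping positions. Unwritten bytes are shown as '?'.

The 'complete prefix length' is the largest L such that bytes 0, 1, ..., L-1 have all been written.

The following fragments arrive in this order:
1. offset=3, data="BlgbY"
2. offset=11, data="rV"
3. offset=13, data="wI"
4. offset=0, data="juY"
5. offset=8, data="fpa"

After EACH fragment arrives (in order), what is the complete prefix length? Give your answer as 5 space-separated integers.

Answer: 0 0 0 8 15

Derivation:
Fragment 1: offset=3 data="BlgbY" -> buffer=???BlgbY??????? -> prefix_len=0
Fragment 2: offset=11 data="rV" -> buffer=???BlgbY???rV?? -> prefix_len=0
Fragment 3: offset=13 data="wI" -> buffer=???BlgbY???rVwI -> prefix_len=0
Fragment 4: offset=0 data="juY" -> buffer=juYBlgbY???rVwI -> prefix_len=8
Fragment 5: offset=8 data="fpa" -> buffer=juYBlgbYfparVwI -> prefix_len=15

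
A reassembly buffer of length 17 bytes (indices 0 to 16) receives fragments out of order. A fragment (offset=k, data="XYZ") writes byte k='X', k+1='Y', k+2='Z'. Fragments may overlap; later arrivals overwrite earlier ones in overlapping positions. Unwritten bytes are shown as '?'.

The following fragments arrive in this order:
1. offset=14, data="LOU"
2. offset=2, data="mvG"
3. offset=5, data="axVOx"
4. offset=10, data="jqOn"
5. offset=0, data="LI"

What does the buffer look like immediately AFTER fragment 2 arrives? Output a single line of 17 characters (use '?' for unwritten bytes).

Fragment 1: offset=14 data="LOU" -> buffer=??????????????LOU
Fragment 2: offset=2 data="mvG" -> buffer=??mvG?????????LOU

Answer: ??mvG?????????LOU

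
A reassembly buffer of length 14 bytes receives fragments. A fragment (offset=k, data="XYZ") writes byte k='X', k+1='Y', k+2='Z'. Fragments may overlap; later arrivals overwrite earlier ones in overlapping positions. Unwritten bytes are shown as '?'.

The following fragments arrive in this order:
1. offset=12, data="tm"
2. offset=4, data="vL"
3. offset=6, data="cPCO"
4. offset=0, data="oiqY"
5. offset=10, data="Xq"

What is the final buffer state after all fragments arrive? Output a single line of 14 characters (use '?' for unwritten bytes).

Fragment 1: offset=12 data="tm" -> buffer=????????????tm
Fragment 2: offset=4 data="vL" -> buffer=????vL??????tm
Fragment 3: offset=6 data="cPCO" -> buffer=????vLcPCO??tm
Fragment 4: offset=0 data="oiqY" -> buffer=oiqYvLcPCO??tm
Fragment 5: offset=10 data="Xq" -> buffer=oiqYvLcPCOXqtm

Answer: oiqYvLcPCOXqtm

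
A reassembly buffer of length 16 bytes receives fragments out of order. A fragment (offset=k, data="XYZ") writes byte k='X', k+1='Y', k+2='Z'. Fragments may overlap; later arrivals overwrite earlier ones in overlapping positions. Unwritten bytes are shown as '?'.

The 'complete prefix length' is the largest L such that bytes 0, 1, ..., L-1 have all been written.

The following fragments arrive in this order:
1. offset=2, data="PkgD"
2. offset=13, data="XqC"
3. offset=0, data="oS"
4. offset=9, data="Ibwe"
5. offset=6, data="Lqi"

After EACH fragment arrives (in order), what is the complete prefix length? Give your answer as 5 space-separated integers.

Answer: 0 0 6 6 16

Derivation:
Fragment 1: offset=2 data="PkgD" -> buffer=??PkgD?????????? -> prefix_len=0
Fragment 2: offset=13 data="XqC" -> buffer=??PkgD???????XqC -> prefix_len=0
Fragment 3: offset=0 data="oS" -> buffer=oSPkgD???????XqC -> prefix_len=6
Fragment 4: offset=9 data="Ibwe" -> buffer=oSPkgD???IbweXqC -> prefix_len=6
Fragment 5: offset=6 data="Lqi" -> buffer=oSPkgDLqiIbweXqC -> prefix_len=16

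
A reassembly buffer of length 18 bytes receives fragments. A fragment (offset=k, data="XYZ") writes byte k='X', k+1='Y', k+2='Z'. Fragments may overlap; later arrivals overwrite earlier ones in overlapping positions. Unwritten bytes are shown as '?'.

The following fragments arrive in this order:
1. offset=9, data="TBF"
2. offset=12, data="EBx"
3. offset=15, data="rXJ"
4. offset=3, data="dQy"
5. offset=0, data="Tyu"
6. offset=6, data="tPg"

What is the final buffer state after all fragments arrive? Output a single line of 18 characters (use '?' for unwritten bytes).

Answer: TyudQytPgTBFEBxrXJ

Derivation:
Fragment 1: offset=9 data="TBF" -> buffer=?????????TBF??????
Fragment 2: offset=12 data="EBx" -> buffer=?????????TBFEBx???
Fragment 3: offset=15 data="rXJ" -> buffer=?????????TBFEBxrXJ
Fragment 4: offset=3 data="dQy" -> buffer=???dQy???TBFEBxrXJ
Fragment 5: offset=0 data="Tyu" -> buffer=TyudQy???TBFEBxrXJ
Fragment 6: offset=6 data="tPg" -> buffer=TyudQytPgTBFEBxrXJ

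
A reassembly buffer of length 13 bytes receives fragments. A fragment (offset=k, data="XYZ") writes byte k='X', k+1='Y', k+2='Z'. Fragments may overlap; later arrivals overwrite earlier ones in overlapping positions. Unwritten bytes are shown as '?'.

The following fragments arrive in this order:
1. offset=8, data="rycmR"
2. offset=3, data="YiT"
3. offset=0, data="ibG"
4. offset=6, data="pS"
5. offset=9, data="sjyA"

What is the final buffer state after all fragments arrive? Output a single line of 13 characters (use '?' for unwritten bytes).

Fragment 1: offset=8 data="rycmR" -> buffer=????????rycmR
Fragment 2: offset=3 data="YiT" -> buffer=???YiT??rycmR
Fragment 3: offset=0 data="ibG" -> buffer=ibGYiT??rycmR
Fragment 4: offset=6 data="pS" -> buffer=ibGYiTpSrycmR
Fragment 5: offset=9 data="sjyA" -> buffer=ibGYiTpSrsjyA

Answer: ibGYiTpSrsjyA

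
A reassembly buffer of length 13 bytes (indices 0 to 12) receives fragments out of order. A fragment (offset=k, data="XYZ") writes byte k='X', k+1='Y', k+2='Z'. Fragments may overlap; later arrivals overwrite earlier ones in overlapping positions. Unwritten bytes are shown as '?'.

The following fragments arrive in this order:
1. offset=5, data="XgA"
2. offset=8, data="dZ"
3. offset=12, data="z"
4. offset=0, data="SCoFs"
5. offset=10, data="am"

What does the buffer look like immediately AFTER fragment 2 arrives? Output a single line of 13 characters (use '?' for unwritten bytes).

Answer: ?????XgAdZ???

Derivation:
Fragment 1: offset=5 data="XgA" -> buffer=?????XgA?????
Fragment 2: offset=8 data="dZ" -> buffer=?????XgAdZ???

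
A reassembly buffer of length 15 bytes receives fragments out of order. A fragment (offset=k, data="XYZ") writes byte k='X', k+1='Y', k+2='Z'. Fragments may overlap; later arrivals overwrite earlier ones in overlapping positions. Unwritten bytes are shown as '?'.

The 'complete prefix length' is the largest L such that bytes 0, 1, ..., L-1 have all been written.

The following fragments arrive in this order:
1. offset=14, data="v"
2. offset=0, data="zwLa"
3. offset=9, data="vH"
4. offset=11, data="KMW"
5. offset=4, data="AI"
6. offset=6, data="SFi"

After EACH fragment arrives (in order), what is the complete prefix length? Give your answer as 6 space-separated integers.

Fragment 1: offset=14 data="v" -> buffer=??????????????v -> prefix_len=0
Fragment 2: offset=0 data="zwLa" -> buffer=zwLa??????????v -> prefix_len=4
Fragment 3: offset=9 data="vH" -> buffer=zwLa?????vH???v -> prefix_len=4
Fragment 4: offset=11 data="KMW" -> buffer=zwLa?????vHKMWv -> prefix_len=4
Fragment 5: offset=4 data="AI" -> buffer=zwLaAI???vHKMWv -> prefix_len=6
Fragment 6: offset=6 data="SFi" -> buffer=zwLaAISFivHKMWv -> prefix_len=15

Answer: 0 4 4 4 6 15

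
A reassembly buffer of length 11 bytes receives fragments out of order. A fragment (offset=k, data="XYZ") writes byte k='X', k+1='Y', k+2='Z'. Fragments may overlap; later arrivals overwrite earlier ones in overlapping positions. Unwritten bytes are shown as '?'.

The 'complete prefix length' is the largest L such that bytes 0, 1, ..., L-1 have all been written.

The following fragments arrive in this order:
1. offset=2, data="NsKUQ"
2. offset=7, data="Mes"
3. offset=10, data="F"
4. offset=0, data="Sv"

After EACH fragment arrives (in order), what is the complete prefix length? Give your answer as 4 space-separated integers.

Fragment 1: offset=2 data="NsKUQ" -> buffer=??NsKUQ???? -> prefix_len=0
Fragment 2: offset=7 data="Mes" -> buffer=??NsKUQMes? -> prefix_len=0
Fragment 3: offset=10 data="F" -> buffer=??NsKUQMesF -> prefix_len=0
Fragment 4: offset=0 data="Sv" -> buffer=SvNsKUQMesF -> prefix_len=11

Answer: 0 0 0 11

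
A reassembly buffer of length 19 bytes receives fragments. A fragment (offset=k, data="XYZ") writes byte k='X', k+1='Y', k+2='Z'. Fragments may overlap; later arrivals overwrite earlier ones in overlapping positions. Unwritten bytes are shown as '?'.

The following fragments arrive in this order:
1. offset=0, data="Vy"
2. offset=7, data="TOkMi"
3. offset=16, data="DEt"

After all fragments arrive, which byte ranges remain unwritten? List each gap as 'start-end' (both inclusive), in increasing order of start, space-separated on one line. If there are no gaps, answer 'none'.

Answer: 2-6 12-15

Derivation:
Fragment 1: offset=0 len=2
Fragment 2: offset=7 len=5
Fragment 3: offset=16 len=3
Gaps: 2-6 12-15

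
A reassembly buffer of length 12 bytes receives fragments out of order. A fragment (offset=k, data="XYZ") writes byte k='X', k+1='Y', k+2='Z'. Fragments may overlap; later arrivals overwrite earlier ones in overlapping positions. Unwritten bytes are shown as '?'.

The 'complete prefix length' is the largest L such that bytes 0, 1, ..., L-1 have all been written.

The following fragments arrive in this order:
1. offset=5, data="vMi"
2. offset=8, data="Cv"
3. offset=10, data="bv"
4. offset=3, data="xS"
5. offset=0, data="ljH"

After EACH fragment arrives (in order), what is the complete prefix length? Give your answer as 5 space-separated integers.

Answer: 0 0 0 0 12

Derivation:
Fragment 1: offset=5 data="vMi" -> buffer=?????vMi???? -> prefix_len=0
Fragment 2: offset=8 data="Cv" -> buffer=?????vMiCv?? -> prefix_len=0
Fragment 3: offset=10 data="bv" -> buffer=?????vMiCvbv -> prefix_len=0
Fragment 4: offset=3 data="xS" -> buffer=???xSvMiCvbv -> prefix_len=0
Fragment 5: offset=0 data="ljH" -> buffer=ljHxSvMiCvbv -> prefix_len=12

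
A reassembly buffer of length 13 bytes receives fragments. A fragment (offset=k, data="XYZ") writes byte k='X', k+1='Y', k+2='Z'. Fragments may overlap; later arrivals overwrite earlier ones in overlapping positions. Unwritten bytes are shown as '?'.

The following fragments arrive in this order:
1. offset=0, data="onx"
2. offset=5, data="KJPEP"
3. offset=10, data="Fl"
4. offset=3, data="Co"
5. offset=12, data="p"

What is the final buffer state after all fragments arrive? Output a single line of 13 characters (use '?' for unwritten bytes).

Fragment 1: offset=0 data="onx" -> buffer=onx??????????
Fragment 2: offset=5 data="KJPEP" -> buffer=onx??KJPEP???
Fragment 3: offset=10 data="Fl" -> buffer=onx??KJPEPFl?
Fragment 4: offset=3 data="Co" -> buffer=onxCoKJPEPFl?
Fragment 5: offset=12 data="p" -> buffer=onxCoKJPEPFlp

Answer: onxCoKJPEPFlp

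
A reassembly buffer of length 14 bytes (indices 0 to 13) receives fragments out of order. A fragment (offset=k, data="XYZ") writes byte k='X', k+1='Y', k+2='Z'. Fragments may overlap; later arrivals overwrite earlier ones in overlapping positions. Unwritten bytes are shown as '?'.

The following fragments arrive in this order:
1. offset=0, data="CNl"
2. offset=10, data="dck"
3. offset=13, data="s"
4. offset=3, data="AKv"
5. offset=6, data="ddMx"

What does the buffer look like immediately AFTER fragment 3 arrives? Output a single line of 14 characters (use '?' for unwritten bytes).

Answer: CNl???????dcks

Derivation:
Fragment 1: offset=0 data="CNl" -> buffer=CNl???????????
Fragment 2: offset=10 data="dck" -> buffer=CNl???????dck?
Fragment 3: offset=13 data="s" -> buffer=CNl???????dcks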